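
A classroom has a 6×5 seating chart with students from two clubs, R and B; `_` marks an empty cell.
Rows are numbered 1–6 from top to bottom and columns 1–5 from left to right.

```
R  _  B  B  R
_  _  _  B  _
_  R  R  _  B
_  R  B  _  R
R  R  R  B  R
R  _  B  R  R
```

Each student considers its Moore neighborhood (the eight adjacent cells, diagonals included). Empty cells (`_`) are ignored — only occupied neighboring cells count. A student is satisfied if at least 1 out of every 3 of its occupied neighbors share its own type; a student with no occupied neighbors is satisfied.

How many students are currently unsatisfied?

Row 1: (1,1)R 0/0 ✓ · (1,3)B 2/2 ✓ · (1,4)B 2/3 ✓ · (1,5)R 0/2 ✗
Row 2: (2,4)B 3/5 ✓
Row 3: (3,2)R 2/3 ✓ · (3,3)R 2/4 ✓ · (3,5)B 1/2 ✓
Row 4: (4,2)R 5/6 ✓ · (4,3)B 1/6 ✗ · (4,5)R 1/3 ✓
Row 5: (5,1)R 3/3 ✓ · (5,2)R 4/6 ✓ · (5,3)R 3/6 ✓ · (5,4)B 2/7 ✗ · (5,5)R 3/4 ✓
Row 6: (6,1)R 2/2 ✓ · (6,3)B 1/4 ✗ · (6,4)R 3/5 ✓ · (6,5)R 2/3 ✓
Unsatisfied: (1,5), (4,3), (5,4), (6,3) — 4 in total.

4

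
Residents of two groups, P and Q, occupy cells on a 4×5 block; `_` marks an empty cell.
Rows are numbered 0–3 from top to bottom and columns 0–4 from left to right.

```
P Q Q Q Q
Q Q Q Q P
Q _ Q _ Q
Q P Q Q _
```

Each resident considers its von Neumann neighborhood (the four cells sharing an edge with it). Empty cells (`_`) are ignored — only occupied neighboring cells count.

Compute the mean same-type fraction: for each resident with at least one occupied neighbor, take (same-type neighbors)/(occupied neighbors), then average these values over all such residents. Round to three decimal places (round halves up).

(0,0)P 0/2
(0,1)Q 2/3
(0,2)Q 3/3
(0,3)Q 3/3
(0,4)Q 1/2
(1,0)Q 2/3
(1,1)Q 3/3
(1,2)Q 4/4
(1,3)Q 2/3
(1,4)P 0/3
(2,0)Q 2/2
(2,2)Q 2/2
(2,4)Q 0/1
(3,0)Q 1/2
(3,1)P 0/2
(3,2)Q 2/3
(3,3)Q 1/1
Sum over 17 residents: 0/2 + 2/3 + 3/3 + 3/3 + 1/2 + 2/3 + 3/3 + 4/4 + 2/3 + 0/3 + 2/2 + 2/2 + 0/1 + 1/2 + 0/2 + 2/3 + 1/1 = 32/3; mean = 32/3 ÷ 17 = 32/51 = 0.627450… → 0.627.

0.627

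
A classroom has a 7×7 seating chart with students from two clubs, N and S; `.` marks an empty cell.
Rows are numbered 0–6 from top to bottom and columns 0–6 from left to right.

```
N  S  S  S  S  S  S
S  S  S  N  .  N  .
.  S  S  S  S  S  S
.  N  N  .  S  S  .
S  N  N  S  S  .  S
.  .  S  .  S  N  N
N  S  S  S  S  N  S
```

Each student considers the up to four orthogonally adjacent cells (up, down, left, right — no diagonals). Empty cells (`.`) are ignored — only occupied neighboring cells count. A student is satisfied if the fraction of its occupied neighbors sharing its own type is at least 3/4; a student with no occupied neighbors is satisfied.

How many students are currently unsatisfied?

(0,0)N 0/2 unhappy
(0,1)S 2/3 unhappy
(0,2)S 3/3 ok
(0,3)S 2/3 unhappy
(0,4)S 2/2 ok
(0,5)S 2/3 unhappy
(0,6)S 1/1 ok
(1,0)S 1/2 unhappy
(1,1)S 4/4 ok
(1,2)S 3/4 ok
(1,3)N 0/3 unhappy
(1,5)N 0/2 unhappy
(2,1)S 2/3 unhappy
(2,2)S 3/4 ok
(2,3)S 2/3 unhappy
(2,4)S 3/3 ok
(2,5)S 3/4 ok
(2,6)S 1/1 ok
(3,1)N 2/3 unhappy
(3,2)N 2/3 unhappy
(3,4)S 3/3 ok
(3,5)S 2/2 ok
(4,0)S 0/1 unhappy
(4,1)N 2/3 unhappy
(4,2)N 2/4 unhappy
(4,3)S 1/2 unhappy
(4,4)S 3/3 ok
(4,6)S 0/1 unhappy
(5,2)S 1/2 unhappy
(5,4)S 2/3 unhappy
(5,5)N 2/3 unhappy
(5,6)N 1/3 unhappy
(6,0)N 0/1 unhappy
(6,1)S 1/2 unhappy
(6,2)S 3/3 ok
(6,3)S 2/2 ok
(6,4)S 2/3 unhappy
(6,5)N 1/3 unhappy
(6,6)S 0/2 unhappy
Unsatisfied: (0,0), (0,1), (0,3), (0,5), (1,0), (1,3), (1,5), (2,1), (2,3), (3,1), (3,2), (4,0), (4,1), (4,2), (4,3), (4,6), (5,2), (5,4), (5,5), (5,6), (6,0), (6,1), (6,4), (6,5), (6,6) — 25 in total.

25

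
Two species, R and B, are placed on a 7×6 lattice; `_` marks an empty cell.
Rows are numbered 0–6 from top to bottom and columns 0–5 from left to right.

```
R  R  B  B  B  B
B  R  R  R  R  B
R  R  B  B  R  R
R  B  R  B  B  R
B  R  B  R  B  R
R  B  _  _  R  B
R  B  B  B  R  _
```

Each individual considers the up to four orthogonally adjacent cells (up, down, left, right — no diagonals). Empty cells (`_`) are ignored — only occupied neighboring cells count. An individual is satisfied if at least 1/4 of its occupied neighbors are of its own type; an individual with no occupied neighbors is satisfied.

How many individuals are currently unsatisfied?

Row 0: (0,0)R 1/2 ok · (0,1)R 2/3 ok · (0,2)B 1/3 ok · (0,3)B 2/3 ok · (0,4)B 2/3 ok · (0,5)B 2/2 ok
Row 1: (1,0)B 0/3 unhappy · (1,1)R 3/4 ok · (1,2)R 2/4 ok · (1,3)R 2/4 ok · (1,4)R 2/4 ok · (1,5)B 1/3 ok
Row 2: (2,0)R 2/3 ok · (2,1)R 2/4 ok · (2,2)B 1/4 ok · (2,3)B 2/4 ok · (2,4)R 2/4 ok · (2,5)R 2/3 ok
Row 3: (3,0)R 1/3 ok · (3,1)B 0/4 unhappy · (3,2)R 0/4 unhappy · (3,3)B 2/4 ok · (3,4)B 2/4 ok · (3,5)R 2/3 ok
Row 4: (4,0)B 0/3 unhappy · (4,1)R 0/4 unhappy · (4,2)B 0/3 unhappy · (4,3)R 0/3 unhappy · (4,4)B 1/4 ok · (4,5)R 1/3 ok
Row 5: (5,0)R 1/3 ok · (5,1)B 1/3 ok · (5,4)R 1/3 ok · (5,5)B 0/2 unhappy
Row 6: (6,0)R 1/2 ok · (6,1)B 2/3 ok · (6,2)B 2/2 ok · (6,3)B 1/2 ok · (6,4)R 1/2 ok
Unsatisfied: (1,0), (3,1), (3,2), (4,0), (4,1), (4,2), (4,3), (5,5) — 8 in total.

8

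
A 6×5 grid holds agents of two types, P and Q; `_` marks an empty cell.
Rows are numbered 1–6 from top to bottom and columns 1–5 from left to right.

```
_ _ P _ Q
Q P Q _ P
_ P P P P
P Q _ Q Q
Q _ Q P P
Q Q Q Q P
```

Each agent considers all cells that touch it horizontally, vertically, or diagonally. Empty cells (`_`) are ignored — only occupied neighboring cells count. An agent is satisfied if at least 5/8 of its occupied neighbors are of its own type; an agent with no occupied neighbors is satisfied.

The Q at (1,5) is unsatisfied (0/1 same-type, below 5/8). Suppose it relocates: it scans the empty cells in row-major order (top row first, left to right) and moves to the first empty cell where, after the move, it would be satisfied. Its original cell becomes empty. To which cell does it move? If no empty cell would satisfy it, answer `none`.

Vacating (1,5). Empty cells in order:
  (1,1): 1/2 same-type → still unsatisfied.
  (1,2): 2/4 same-type → still unsatisfied.
  (1,4): 1/3 same-type → still unsatisfied.
  (2,4): 1/6 same-type → still unsatisfied.
  (3,1): 2/5 same-type → still unsatisfied.
  (4,3): 3/7 same-type → still unsatisfied.
  (5,2): 6/7 same-type → satisfied — stop here.

(5,2)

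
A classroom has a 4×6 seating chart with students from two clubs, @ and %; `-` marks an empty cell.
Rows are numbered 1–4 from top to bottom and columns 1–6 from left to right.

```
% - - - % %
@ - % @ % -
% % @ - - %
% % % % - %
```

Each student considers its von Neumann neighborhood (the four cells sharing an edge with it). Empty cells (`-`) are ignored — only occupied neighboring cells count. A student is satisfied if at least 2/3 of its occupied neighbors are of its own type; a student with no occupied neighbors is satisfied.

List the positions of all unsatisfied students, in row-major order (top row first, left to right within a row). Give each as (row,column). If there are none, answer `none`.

(1,1), (2,1), (2,3), (2,4), (2,5), (3,3)

Row 1: (1,1)% 0/1 unhappy · (1,5)% 2/2 ok · (1,6)% 1/1 ok
Row 2: (2,1)@ 0/2 unhappy · (2,3)% 0/2 unhappy · (2,4)@ 0/2 unhappy · (2,5)% 1/2 unhappy
Row 3: (3,1)% 2/3 ok · (3,2)% 2/3 ok · (3,3)@ 0/3 unhappy · (3,6)% 1/1 ok
Row 4: (4,1)% 2/2 ok · (4,2)% 3/3 ok · (4,3)% 2/3 ok · (4,4)% 1/1 ok · (4,6)% 1/1 ok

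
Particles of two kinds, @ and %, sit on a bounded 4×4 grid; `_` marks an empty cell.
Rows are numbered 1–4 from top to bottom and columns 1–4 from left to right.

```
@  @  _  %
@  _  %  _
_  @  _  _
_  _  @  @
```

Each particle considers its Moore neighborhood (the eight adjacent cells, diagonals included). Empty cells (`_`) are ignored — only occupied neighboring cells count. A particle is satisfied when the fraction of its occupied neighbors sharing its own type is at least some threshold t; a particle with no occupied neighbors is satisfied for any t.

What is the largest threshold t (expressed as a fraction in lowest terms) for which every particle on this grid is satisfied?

1/3

Row 1: (1,1)@ 2/2 · (1,2)@ 2/3 · (1,4)% 1/1
Row 2: (2,1)@ 3/3 · (2,3)% 1/3
Row 3: (3,2)@ 2/3
Row 4: (4,3)@ 2/2 · (4,4)@ 1/1
The smallest same-type fraction is 1/3 at (2,3), which reduces to 1/3. Any threshold above that leaves this particle unsatisfied.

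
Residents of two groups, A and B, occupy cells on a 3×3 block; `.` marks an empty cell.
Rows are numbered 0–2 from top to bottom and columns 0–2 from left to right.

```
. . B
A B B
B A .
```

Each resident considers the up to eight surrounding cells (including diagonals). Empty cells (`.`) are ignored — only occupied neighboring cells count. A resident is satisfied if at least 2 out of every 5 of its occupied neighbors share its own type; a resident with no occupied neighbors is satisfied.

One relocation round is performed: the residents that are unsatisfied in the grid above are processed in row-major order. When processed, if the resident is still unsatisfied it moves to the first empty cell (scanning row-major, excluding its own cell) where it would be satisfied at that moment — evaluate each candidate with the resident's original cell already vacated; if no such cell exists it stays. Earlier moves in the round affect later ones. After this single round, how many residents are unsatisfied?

1

Initially unsatisfied (in order): (1,0), (2,0), (2,1).
  (1,0): no empty cell satisfies it; stays.
  (2,0) → (0,0).
  (2,1) → (2,0).
Resulting grid:
B . B
A B B
A . .
Unsatisfied now: (1,0).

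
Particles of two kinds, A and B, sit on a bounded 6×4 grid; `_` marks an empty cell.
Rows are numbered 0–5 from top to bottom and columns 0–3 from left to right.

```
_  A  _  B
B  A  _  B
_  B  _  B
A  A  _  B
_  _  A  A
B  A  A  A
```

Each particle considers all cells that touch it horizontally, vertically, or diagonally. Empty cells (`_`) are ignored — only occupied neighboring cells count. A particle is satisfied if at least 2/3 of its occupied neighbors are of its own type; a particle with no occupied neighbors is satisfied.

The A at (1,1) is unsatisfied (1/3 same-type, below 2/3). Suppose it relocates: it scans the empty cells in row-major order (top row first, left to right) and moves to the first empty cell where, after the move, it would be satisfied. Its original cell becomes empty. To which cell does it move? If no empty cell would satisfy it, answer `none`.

(4,0)

Vacating (1,1). Empty cells in order:
  (0,0): 1/2 same-type → still unsatisfied.
  (0,2): 1/3 same-type → still unsatisfied.
  (1,2): 1/5 same-type → still unsatisfied.
  (2,0): 2/4 same-type → still unsatisfied.
  (2,2): 1/5 same-type → still unsatisfied.
  (3,2): 3/6 same-type → still unsatisfied.
  (4,0): 3/4 same-type → satisfied — stop here.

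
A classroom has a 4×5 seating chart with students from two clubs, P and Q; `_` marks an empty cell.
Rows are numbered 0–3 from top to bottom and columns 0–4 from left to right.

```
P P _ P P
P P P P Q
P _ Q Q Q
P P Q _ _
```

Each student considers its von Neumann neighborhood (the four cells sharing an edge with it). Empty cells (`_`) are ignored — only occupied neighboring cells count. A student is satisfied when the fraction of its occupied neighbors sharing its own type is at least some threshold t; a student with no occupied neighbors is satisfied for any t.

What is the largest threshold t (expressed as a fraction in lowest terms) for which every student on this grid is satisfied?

1/3

Row 0: (0,0)P 2/2 · (0,1)P 2/2 · (0,3)P 2/2 · (0,4)P 1/2
Row 1: (1,0)P 3/3 · (1,1)P 3/3 · (1,2)P 2/3 · (1,3)P 2/4 · (1,4)Q 1/3
Row 2: (2,0)P 2/2 · (2,2)Q 2/3 · (2,3)Q 2/3 · (2,4)Q 2/2
Row 3: (3,0)P 2/2 · (3,1)P 1/2 · (3,2)Q 1/2
The smallest same-type fraction is 1/3 at (1,4), which reduces to 1/3. Any threshold above that leaves this student unsatisfied.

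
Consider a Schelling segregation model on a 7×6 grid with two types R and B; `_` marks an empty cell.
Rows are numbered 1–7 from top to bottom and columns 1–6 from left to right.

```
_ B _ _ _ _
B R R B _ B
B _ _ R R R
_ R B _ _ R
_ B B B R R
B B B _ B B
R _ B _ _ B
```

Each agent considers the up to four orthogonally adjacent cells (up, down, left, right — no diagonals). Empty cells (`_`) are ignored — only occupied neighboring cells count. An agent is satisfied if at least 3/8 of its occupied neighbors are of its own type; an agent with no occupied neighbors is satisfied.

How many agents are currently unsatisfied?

7

(1,2)B 0/1 unhappy
(2,1)B 1/2 ok
(2,2)R 1/3 unhappy
(2,3)R 1/2 ok
(2,4)B 0/2 unhappy
(2,6)B 0/1 unhappy
(3,1)B 1/1 ok
(3,4)R 1/2 ok
(3,5)R 2/2 ok
(3,6)R 2/3 ok
(4,2)R 0/2 unhappy
(4,3)B 1/2 ok
(4,6)R 2/2 ok
(5,2)B 2/3 ok
(5,3)B 4/4 ok
(5,4)B 1/2 ok
(5,5)R 1/3 unhappy
(5,6)R 2/3 ok
(6,1)B 1/2 ok
(6,2)B 3/3 ok
(6,3)B 3/3 ok
(6,5)B 1/2 ok
(6,6)B 2/3 ok
(7,1)R 0/1 unhappy
(7,3)B 1/1 ok
(7,6)B 1/1 ok
Unsatisfied: (1,2), (2,2), (2,4), (2,6), (4,2), (5,5), (7,1) — 7 in total.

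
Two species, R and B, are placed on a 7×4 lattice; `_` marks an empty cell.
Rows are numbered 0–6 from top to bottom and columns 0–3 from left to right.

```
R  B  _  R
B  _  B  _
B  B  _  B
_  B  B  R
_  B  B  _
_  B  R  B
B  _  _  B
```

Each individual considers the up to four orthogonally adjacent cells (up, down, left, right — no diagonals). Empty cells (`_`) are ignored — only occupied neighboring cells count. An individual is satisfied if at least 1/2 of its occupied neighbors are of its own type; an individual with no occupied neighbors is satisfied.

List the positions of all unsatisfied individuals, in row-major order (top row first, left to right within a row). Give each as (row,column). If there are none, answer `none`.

(0,0)R 0/2 not
(0,1)B 0/1 not
(0,3)R 0/0 satisfied
(1,0)B 1/2 satisfied
(1,2)B 0/0 satisfied
(2,0)B 2/2 satisfied
(2,1)B 2/2 satisfied
(2,3)B 0/1 not
(3,1)B 3/3 satisfied
(3,2)B 2/3 satisfied
(3,3)R 0/2 not
(4,1)B 3/3 satisfied
(4,2)B 2/3 satisfied
(5,1)B 1/2 satisfied
(5,2)R 0/3 not
(5,3)B 1/2 satisfied
(6,0)B 0/0 satisfied
(6,3)B 1/1 satisfied

(0,0), (0,1), (2,3), (3,3), (5,2)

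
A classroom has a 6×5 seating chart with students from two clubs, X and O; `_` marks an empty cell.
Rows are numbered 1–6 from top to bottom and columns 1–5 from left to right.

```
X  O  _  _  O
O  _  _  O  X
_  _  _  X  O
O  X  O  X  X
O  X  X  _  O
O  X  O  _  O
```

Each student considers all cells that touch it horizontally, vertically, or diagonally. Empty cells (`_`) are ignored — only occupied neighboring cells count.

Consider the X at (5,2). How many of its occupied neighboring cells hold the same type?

3

Occupied neighbors of (5,2): (4,1)=O, (4,2)=X, (4,3)=O, (5,1)=O, (5,3)=X, (6,1)=O, (6,2)=X, (6,3)=O.
Same type (X): 3 of 8.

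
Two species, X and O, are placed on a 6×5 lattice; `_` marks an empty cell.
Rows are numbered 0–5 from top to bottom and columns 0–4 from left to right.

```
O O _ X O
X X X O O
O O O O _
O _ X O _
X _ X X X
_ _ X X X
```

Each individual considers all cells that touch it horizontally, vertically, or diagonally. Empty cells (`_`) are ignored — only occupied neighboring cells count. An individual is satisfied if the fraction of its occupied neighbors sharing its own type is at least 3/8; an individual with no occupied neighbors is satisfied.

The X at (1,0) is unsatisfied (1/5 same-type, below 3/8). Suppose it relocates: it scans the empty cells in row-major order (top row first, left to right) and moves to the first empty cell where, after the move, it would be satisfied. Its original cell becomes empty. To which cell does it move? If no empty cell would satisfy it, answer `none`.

Vacating (1,0). Empty cells in order:
  (0,2): 3/5 same-type → satisfied — stop here.

(0,2)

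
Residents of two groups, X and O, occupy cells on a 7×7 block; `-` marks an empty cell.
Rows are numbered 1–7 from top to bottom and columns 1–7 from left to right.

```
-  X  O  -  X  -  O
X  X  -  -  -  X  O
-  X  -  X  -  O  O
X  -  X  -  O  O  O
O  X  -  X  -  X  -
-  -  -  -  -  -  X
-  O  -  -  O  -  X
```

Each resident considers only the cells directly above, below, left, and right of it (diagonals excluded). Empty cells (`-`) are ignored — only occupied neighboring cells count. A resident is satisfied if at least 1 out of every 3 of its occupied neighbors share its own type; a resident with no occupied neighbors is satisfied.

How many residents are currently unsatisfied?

6

(1,2)X 1/2 ✓
(1,3)O 0/1 ✗
(1,5)X 0/0 ✓
(1,7)O 1/1 ✓
(2,1)X 1/1 ✓
(2,2)X 3/3 ✓
(2,6)X 0/2 ✗
(2,7)O 2/3 ✓
(3,2)X 1/1 ✓
(3,4)X 0/0 ✓
(3,6)O 2/3 ✓
(3,7)O 3/3 ✓
(4,1)X 0/1 ✗
(4,3)X 0/0 ✓
(4,5)O 1/1 ✓
(4,6)O 3/4 ✓
(4,7)O 2/2 ✓
(5,1)O 0/2 ✗
(5,2)X 0/1 ✗
(5,4)X 0/0 ✓
(5,6)X 0/1 ✗
(6,7)X 1/1 ✓
(7,2)O 0/0 ✓
(7,5)O 0/0 ✓
(7,7)X 1/1 ✓
Unsatisfied: (1,3), (2,6), (4,1), (5,1), (5,2), (5,6) — 6 in total.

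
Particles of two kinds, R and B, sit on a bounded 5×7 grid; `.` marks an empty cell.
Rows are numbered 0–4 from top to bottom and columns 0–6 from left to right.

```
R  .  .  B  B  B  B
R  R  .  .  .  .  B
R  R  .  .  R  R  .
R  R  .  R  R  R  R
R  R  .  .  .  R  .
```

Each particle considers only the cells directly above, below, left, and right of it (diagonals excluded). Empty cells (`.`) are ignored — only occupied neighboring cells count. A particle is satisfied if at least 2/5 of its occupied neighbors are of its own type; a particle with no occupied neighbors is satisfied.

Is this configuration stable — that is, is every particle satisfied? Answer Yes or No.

Yes

(0,0)R 1/1 satisfied
(0,3)B 1/1 satisfied
(0,4)B 2/2 satisfied
(0,5)B 2/2 satisfied
(0,6)B 2/2 satisfied
(1,0)R 3/3 satisfied
(1,1)R 2/2 satisfied
(1,6)B 1/1 satisfied
(2,0)R 3/3 satisfied
(2,1)R 3/3 satisfied
(2,4)R 2/2 satisfied
(2,5)R 2/2 satisfied
(3,0)R 3/3 satisfied
(3,1)R 3/3 satisfied
(3,3)R 1/1 satisfied
(3,4)R 3/3 satisfied
(3,5)R 4/4 satisfied
(3,6)R 1/1 satisfied
(4,0)R 2/2 satisfied
(4,1)R 2/2 satisfied
(4,5)R 1/1 satisfied
All meet the threshold, so the configuration is stable.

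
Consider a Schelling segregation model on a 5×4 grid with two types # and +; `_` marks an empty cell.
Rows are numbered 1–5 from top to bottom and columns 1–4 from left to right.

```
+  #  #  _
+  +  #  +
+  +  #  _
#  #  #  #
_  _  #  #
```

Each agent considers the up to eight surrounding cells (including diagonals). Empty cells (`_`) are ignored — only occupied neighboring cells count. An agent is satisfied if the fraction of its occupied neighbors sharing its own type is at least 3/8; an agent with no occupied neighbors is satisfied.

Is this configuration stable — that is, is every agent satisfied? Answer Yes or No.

No

(1,1)+ 2/3 satisfied
(1,2)# 2/5 satisfied
(1,3)# 2/4 satisfied
(2,1)+ 4/5 satisfied
(2,2)+ 4/8 satisfied
(2,3)# 3/6 satisfied
(2,4)+ 0/3 not
(3,1)+ 3/5 satisfied
(3,2)+ 3/8 satisfied
(3,3)# 4/7 satisfied
(4,1)# 1/3 not
(4,2)# 4/6 satisfied
(4,3)# 5/6 satisfied
(4,4)# 4/4 satisfied
(5,3)# 4/4 satisfied
(5,4)# 3/3 satisfied
For instance (2,4) has only 0/3 same-type neighbors, below 3/8.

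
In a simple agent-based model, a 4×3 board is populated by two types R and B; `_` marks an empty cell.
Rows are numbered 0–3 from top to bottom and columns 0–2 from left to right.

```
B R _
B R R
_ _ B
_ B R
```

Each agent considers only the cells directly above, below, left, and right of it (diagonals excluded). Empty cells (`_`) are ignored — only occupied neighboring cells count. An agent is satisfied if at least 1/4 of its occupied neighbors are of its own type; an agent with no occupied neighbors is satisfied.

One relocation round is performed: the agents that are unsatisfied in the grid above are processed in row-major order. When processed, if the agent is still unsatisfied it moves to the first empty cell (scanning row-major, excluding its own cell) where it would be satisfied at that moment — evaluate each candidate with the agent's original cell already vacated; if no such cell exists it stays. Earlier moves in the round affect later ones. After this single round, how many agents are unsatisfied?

Initially unsatisfied (in order): (2,2), (3,1), (3,2).
  (2,2) → (2,0).
  (3,1) → (2,1).
  (3,2): now satisfied by earlier moves; stays.
Resulting grid:
B R _
B R R
B B _
_ _ R
All satisfied now.

0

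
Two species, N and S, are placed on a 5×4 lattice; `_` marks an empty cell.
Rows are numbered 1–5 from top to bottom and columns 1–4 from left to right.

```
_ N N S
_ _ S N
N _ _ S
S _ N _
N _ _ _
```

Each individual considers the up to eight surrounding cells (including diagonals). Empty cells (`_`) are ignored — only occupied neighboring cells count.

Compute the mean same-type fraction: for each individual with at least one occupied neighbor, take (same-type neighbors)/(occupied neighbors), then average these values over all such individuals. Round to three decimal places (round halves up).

Row 1: (1,2)N 1/2 · (1,3)N 2/4 · (1,4)S 1/3
Row 2: (2,3)S 2/5 · (2,4)N 1/4
Row 3: (3,1)N 0/1 · (3,4)S 1/3
Row 4: (4,1)S 0/2 · (4,3)N 0/1
Row 5: (5,1)N 0/1
Sum over 10 individuals: 1/2 + 2/4 + 1/3 + 2/5 + 1/4 + 0/1 + 1/3 + 0/2 + 0/1 + 0/1 = 139/60; mean = 139/60 ÷ 10 = 139/600 = 0.231666… → 0.232.

0.232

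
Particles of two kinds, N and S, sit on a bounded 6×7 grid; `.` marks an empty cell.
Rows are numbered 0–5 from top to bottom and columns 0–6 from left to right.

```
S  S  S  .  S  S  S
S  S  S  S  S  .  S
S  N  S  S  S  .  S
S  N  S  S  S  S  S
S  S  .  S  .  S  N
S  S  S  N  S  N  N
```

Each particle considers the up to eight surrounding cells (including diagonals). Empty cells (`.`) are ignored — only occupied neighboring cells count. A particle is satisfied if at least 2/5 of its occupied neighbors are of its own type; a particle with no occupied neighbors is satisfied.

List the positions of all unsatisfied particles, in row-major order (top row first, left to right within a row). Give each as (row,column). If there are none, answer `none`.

(2,1), (3,1), (5,3)

(0,0)S 3/3 ✓
(0,1)S 5/5 ✓
(0,2)S 4/4 ✓
(0,4)S 3/3 ✓
(0,5)S 4/4 ✓
(0,6)S 2/2 ✓
(1,0)S 4/5 ✓
(1,1)S 7/8 ✓
(1,2)S 6/7 ✓
(1,3)S 7/7 ✓
(1,4)S 5/5 ✓
(1,6)S 3/3 ✓
(2,0)S 3/5 ✓
(2,1)N 1/8 ✗
(2,2)S 6/8 ✓
(2,3)S 8/8 ✓
(2,4)S 6/6 ✓
(2,6)S 3/3 ✓
(3,0)S 3/5 ✓
(3,1)N 1/7 ✗
(3,2)S 5/7 ✓
(3,3)S 6/6 ✓
(3,4)S 6/6 ✓
(3,5)S 5/6 ✓
(3,6)S 3/4 ✓
(4,0)S 4/5 ✓
(4,1)S 6/7 ✓
(4,3)S 5/6 ✓
(4,5)S 4/7 ✓
(4,6)N 2/5 ✓
(5,0)S 3/3 ✓
(5,1)S 4/4 ✓
(5,2)S 3/4 ✓
(5,3)N 0/3 ✗
(5,4)S 2/4 ✓
(5,5)N 2/4 ✓
(5,6)N 2/3 ✓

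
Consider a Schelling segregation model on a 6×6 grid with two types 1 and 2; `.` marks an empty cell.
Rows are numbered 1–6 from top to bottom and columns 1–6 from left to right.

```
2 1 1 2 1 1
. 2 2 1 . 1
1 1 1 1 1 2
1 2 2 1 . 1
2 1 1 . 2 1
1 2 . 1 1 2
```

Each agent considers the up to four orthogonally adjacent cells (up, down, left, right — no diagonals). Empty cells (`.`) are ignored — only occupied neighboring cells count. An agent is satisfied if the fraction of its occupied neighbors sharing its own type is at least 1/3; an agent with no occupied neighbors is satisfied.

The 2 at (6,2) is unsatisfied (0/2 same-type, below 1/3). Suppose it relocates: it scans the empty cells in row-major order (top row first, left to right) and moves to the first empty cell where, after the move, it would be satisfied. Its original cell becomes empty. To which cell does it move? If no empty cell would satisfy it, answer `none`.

Vacating (6,2). Empty cells in order:
  (2,1): 2/3 same-type → satisfied — stop here.

(2,1)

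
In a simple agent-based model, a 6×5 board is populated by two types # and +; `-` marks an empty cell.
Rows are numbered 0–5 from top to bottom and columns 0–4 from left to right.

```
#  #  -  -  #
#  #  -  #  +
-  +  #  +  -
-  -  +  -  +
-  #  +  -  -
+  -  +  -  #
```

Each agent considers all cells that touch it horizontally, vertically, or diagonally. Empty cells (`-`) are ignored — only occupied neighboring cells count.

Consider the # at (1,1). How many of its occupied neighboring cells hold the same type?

4

Occupied neighbors of (1,1): (0,0)=#, (0,1)=#, (1,0)=#, (2,1)=+, (2,2)=#.
Same type (#): 4 of 5.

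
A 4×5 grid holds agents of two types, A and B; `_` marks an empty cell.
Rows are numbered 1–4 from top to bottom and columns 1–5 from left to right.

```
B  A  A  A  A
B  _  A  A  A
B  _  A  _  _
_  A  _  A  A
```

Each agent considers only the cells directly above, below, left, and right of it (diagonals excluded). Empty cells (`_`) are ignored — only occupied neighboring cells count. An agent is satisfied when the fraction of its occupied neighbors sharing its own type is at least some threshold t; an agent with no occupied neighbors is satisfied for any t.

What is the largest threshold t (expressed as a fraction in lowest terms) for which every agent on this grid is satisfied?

(1,1)B 1/2
(1,2)A 1/2
(1,3)A 3/3
(1,4)A 3/3
(1,5)A 2/2
(2,1)B 2/2
(2,3)A 3/3
(2,4)A 3/3
(2,5)A 2/2
(3,1)B 1/1
(3,3)A 1/1
(4,2)A — no occupied neighbors
(4,4)A 1/1
(4,5)A 1/1
The smallest same-type fraction is 1/2 at (1,1), which reduces to 1/2. Any threshold above that leaves this agent unsatisfied.

1/2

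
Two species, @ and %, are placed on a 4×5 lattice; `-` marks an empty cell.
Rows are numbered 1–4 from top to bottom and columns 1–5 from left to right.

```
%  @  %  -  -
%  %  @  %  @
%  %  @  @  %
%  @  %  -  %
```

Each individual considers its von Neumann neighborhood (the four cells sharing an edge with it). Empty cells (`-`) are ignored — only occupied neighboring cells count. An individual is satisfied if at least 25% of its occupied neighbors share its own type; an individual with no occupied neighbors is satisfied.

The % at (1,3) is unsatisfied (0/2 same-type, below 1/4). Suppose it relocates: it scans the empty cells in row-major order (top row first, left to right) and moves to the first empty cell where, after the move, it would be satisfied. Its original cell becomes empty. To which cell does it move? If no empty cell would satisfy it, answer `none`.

(1,4)

Vacating (1,3). Empty cells in order:
  (1,4): 1/1 same-type → satisfied — stop here.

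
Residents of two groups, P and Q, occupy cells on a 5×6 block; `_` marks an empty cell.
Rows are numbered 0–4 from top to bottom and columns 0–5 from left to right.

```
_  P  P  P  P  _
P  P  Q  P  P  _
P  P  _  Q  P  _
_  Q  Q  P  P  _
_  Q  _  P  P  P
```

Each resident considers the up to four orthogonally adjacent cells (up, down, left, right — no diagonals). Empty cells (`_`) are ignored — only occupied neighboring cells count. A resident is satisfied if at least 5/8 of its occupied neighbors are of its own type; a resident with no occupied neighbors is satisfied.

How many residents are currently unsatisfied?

Row 0: (0,1)P 2/2 ✓ · (0,2)P 2/3 ✓ · (0,3)P 3/3 ✓ · (0,4)P 2/2 ✓
Row 1: (1,0)P 2/2 ✓ · (1,1)P 3/4 ✓ · (1,2)Q 0/3 ✗ · (1,3)P 2/4 ✗ · (1,4)P 3/3 ✓
Row 2: (2,0)P 2/2 ✓ · (2,1)P 2/3 ✓ · (2,3)Q 0/3 ✗ · (2,4)P 2/3 ✓
Row 3: (3,1)Q 2/3 ✓ · (3,2)Q 1/2 ✗ · (3,3)P 2/4 ✗ · (3,4)P 3/3 ✓
Row 4: (4,1)Q 1/1 ✓ · (4,3)P 2/2 ✓ · (4,4)P 3/3 ✓ · (4,5)P 1/1 ✓
Unsatisfied: (1,2), (1,3), (2,3), (3,2), (3,3) — 5 in total.

5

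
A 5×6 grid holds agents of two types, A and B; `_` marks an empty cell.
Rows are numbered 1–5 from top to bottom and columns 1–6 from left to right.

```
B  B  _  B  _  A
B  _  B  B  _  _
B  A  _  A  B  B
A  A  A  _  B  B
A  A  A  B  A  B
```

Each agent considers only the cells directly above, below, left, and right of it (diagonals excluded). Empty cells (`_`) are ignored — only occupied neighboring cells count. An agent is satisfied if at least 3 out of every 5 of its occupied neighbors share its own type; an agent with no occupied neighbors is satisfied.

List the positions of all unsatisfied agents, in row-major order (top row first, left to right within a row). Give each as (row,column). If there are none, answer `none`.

(1,1)B 2/2 satisfied
(1,2)B 1/1 satisfied
(1,4)B 1/1 satisfied
(1,6)A 0/0 satisfied
(2,1)B 2/2 satisfied
(2,3)B 1/1 satisfied
(2,4)B 2/3 satisfied
(3,1)B 1/3 not
(3,2)A 1/2 not
(3,4)A 0/2 not
(3,5)B 2/3 satisfied
(3,6)B 2/2 satisfied
(4,1)A 2/3 satisfied
(4,2)A 4/4 satisfied
(4,3)A 2/2 satisfied
(4,5)B 2/3 satisfied
(4,6)B 3/3 satisfied
(5,1)A 2/2 satisfied
(5,2)A 3/3 satisfied
(5,3)A 2/3 satisfied
(5,4)B 0/2 not
(5,5)A 0/3 not
(5,6)B 1/2 not

(3,1), (3,2), (3,4), (5,4), (5,5), (5,6)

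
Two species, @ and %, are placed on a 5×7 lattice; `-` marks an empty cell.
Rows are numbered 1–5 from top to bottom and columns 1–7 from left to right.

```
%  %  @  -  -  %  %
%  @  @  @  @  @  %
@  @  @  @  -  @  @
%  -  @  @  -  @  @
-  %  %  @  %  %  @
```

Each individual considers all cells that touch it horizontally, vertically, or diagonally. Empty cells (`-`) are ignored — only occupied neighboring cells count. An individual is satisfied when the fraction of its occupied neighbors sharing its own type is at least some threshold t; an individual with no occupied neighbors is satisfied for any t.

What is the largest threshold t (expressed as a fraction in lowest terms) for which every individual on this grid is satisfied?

(1,1)% 2/3
(1,2)% 2/5
(1,3)@ 3/4
(1,6)% 2/4
(1,7)% 2/3
(2,1)% 2/5
(2,2)@ 5/8
(2,3)@ 6/7
(2,4)@ 5/5
(2,5)@ 4/5
(2,6)@ 3/6
(2,7)% 2/5
(3,1)@ 2/4
(3,2)@ 5/7
(3,3)@ 7/7
(3,4)@ 6/6
(3,6)@ 5/6
(3,7)@ 4/5
(4,1)% 1/3
(4,3)@ 5/7
(4,4)@ 4/6
(4,6)@ 4/6
(4,7)@ 4/5
(5,2)% 2/3
(5,3)% 1/4
(5,4)@ 2/4
(5,5)% 1/4
(5,6)% 1/4
(5,7)@ 2/3
The smallest same-type fraction is 1/4 at (5,3), which reduces to 1/4. Any threshold above that leaves this individual unsatisfied.

1/4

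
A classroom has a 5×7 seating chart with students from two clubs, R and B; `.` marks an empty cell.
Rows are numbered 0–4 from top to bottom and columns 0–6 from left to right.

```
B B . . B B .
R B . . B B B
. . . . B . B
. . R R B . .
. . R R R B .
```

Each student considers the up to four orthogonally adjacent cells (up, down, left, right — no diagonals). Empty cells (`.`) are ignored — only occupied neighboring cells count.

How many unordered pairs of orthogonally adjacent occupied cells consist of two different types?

Scan each occupied cell's neighbors to the right and below so each pair is counted once.
Row 0: B(0,0)–B(0,1)= B(0,0)–R(1,0)≠ B(0,1)–B(1,1)= B(0,4)–B(0,5)= B(0,4)–B(1,4)= B(0,5)–B(1,5)=  → 1/6 unlike.
Row 1: R(1,0)–B(1,1)≠ B(1,4)–B(1,5)= B(1,4)–B(2,4)= B(1,5)–B(1,6)= B(1,6)–B(2,6)=  → 1/5 unlike.
Row 2: B(2,4)–B(3,4)=  → 0/1 unlike.
Row 3: R(3,2)–R(3,3)= R(3,2)–R(4,2)= R(3,3)–B(3,4)≠ R(3,3)–R(4,3)= B(3,4)–R(4,4)≠  → 2/5 unlike.
Row 4: R(4,2)–R(4,3)= R(4,3)–R(4,4)= R(4,4)–B(4,5)≠  → 1/3 unlike.
Total adjacent occupied pairs: 20; unlike-type pairs: 5.

5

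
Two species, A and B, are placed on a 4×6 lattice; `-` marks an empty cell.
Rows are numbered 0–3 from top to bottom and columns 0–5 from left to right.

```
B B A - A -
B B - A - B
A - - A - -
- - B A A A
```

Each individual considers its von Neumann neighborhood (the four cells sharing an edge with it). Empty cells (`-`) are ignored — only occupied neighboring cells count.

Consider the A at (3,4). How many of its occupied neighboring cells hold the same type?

2

Occupied neighbors of (3,4): (3,3)=A, (3,5)=A.
Same type (A): 2 of 2.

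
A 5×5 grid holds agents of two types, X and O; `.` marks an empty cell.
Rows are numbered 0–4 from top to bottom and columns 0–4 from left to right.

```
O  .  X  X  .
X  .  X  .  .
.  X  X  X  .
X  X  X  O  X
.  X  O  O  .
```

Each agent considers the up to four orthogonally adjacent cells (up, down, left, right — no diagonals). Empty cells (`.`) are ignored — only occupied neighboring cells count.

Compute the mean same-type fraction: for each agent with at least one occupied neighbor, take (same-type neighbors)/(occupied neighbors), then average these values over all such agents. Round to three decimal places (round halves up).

0.630

(0,0)O 0/1
(0,2)X 2/2
(0,3)X 1/1
(1,0)X 0/1
(1,2)X 2/2
(2,1)X 2/2
(2,2)X 4/4
(2,3)X 1/2
(3,0)X 1/1
(3,1)X 4/4
(3,2)X 2/4
(3,3)O 1/4
(3,4)X 0/1
(4,1)X 1/2
(4,2)O 1/3
(4,3)O 2/2
Sum over 16 agents: 0/1 + 2/2 + 1/1 + 0/1 + 2/2 + 2/2 + 4/4 + 1/2 + 1/1 + 4/4 + 2/4 + 1/4 + 0/1 + 1/2 + 1/3 + 2/2 = 121/12; mean = 121/12 ÷ 16 = 121/192 = 0.630208… → 0.630.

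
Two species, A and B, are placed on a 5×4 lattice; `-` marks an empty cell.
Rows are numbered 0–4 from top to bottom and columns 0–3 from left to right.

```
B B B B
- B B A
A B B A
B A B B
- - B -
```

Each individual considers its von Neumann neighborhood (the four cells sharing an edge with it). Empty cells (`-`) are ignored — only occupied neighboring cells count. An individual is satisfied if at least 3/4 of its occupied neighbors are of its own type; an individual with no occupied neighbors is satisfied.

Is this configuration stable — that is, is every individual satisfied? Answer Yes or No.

Row 0: (0,0)B 1/1 ✓ · (0,1)B 3/3 ✓ · (0,2)B 3/3 ✓ · (0,3)B 1/2 ✗
Row 1: (1,1)B 3/3 ✓ · (1,2)B 3/4 ✓ · (1,3)A 1/3 ✗
Row 2: (2,0)A 0/2 ✗ · (2,1)B 2/4 ✗ · (2,2)B 3/4 ✓ · (2,3)A 1/3 ✗
Row 3: (3,0)B 0/2 ✗ · (3,1)A 0/3 ✗ · (3,2)B 3/4 ✓ · (3,3)B 1/2 ✗
Row 4: (4,2)B 1/1 ✓
For instance (0,3) has only 1/2 same-type neighbors, below 3/4.

No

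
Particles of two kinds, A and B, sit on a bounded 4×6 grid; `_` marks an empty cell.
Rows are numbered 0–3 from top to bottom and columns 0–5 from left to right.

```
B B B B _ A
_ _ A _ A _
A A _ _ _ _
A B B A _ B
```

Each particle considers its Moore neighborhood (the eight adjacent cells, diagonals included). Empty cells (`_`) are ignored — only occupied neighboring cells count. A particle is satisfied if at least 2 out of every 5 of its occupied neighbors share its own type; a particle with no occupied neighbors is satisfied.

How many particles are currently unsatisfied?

(0,0)B 1/1 ✓
(0,1)B 2/3 ✓
(0,2)B 2/3 ✓
(0,3)B 1/3 ✗
(0,5)A 1/1 ✓
(1,2)A 1/4 ✗
(1,4)A 1/2 ✓
(2,0)A 2/3 ✓
(2,1)A 3/5 ✓
(3,0)A 2/3 ✓
(3,1)B 1/4 ✗
(3,2)B 1/3 ✗
(3,3)A 0/1 ✗
(3,5)B 0/0 ✓
Unsatisfied: (0,3), (1,2), (3,1), (3,2), (3,3) — 5 in total.

5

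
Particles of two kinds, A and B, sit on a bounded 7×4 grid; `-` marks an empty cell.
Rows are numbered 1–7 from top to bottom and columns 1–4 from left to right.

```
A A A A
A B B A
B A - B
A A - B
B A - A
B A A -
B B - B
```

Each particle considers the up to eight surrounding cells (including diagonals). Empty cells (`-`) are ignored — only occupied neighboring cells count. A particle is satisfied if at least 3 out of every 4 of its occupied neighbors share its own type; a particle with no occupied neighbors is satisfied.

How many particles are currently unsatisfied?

Row 1: (1,1)A 2/3 unhappy · (1,2)A 3/5 unhappy · (1,3)A 3/5 unhappy · (1,4)A 2/3 unhappy
Row 2: (2,1)A 3/5 unhappy · (2,2)B 2/7 unhappy · (2,3)B 2/7 unhappy · (2,4)A 2/4 unhappy
Row 3: (3,1)B 1/5 unhappy · (3,2)A 3/6 unhappy · (3,4)B 2/3 unhappy
Row 4: (4,1)A 3/5 unhappy · (4,2)A 3/5 unhappy · (4,4)B 1/2 unhappy
Row 5: (5,1)B 1/5 unhappy · (5,2)A 4/6 unhappy · (5,4)A 1/2 unhappy
Row 6: (6,1)B 3/5 unhappy · (6,2)A 2/6 unhappy · (6,3)A 3/5 unhappy
Row 7: (7,1)B 2/3 unhappy · (7,2)B 2/4 unhappy · (7,4)B 0/1 unhappy
Unsatisfied: (1,1), (1,2), (1,3), (1,4), (2,1), (2,2), (2,3), (2,4), (3,1), (3,2), (3,4), (4,1), (4,2), (4,4), (5,1), (5,2), (5,4), (6,1), (6,2), (6,3), (7,1), (7,2), (7,4) — 23 in total.

23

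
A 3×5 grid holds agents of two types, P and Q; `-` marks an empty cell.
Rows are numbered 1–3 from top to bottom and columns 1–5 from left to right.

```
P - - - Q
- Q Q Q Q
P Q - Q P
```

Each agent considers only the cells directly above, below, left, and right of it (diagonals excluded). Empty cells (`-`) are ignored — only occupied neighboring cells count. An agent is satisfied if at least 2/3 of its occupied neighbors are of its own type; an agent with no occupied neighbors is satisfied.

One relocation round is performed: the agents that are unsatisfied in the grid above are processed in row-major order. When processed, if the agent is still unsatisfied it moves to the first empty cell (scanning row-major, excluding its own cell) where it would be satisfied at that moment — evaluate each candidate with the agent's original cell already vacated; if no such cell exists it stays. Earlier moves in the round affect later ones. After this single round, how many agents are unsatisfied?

1

Initially unsatisfied (in order): (3,1), (3,2), (3,4), (3,5).
  (3,1): no empty cell satisfies it; stays.
  (3,2) → (1,3).
  (3,4) → (1,2).
  (3,5) → (2,1).
Resulting grid:
P Q Q - Q
P Q Q Q Q
P - - - -
Unsatisfied now: (1,1).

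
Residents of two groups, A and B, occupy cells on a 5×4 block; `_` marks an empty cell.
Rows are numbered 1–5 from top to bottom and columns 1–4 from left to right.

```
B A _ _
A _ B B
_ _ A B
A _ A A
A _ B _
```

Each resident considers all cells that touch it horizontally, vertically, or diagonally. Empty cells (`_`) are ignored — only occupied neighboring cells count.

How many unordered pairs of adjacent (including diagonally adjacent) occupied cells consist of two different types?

Scan each occupied cell's neighbors to the right and below (and the two forward diagonals) so each pair is counted once.
Row 1: B(1,1)–A(1,2)≠ B(1,1)–A(2,1)≠ A(1,2)–B(2,3)≠ A(1,2)–A(2,1)=  → 3/4 unlike.
Row 2: B(2,3)–B(2,4)= B(2,3)–A(3,3)≠ B(2,3)–B(3,4)= B(2,4)–B(3,4)= B(2,4)–A(3,3)≠  → 2/5 unlike.
Row 3: A(3,3)–B(3,4)≠ A(3,3)–A(4,3)= A(3,3)–A(4,4)= B(3,4)–A(4,4)≠ B(3,4)–A(4,3)≠  → 3/5 unlike.
Row 4: A(4,1)–A(5,1)= A(4,3)–A(4,4)= A(4,3)–B(5,3)≠ A(4,4)–B(5,3)≠  → 2/4 unlike.
Total adjacent occupied pairs: 18; unlike-type pairs: 10.

10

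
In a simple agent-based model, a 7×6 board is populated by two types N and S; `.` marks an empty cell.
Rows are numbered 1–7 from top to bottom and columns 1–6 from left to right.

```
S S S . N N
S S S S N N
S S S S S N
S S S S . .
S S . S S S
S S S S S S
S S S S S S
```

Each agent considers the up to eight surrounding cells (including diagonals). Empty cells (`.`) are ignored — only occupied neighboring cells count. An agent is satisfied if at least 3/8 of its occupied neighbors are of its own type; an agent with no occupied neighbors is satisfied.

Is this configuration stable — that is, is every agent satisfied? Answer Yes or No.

Row 1: (1,1)S 3/3 satisfied · (1,2)S 5/5 satisfied · (1,3)S 4/4 satisfied · (1,5)N 3/4 satisfied · (1,6)N 3/3 satisfied
Row 2: (2,1)S 5/5 satisfied · (2,2)S 8/8 satisfied · (2,3)S 7/7 satisfied · (2,4)S 5/7 satisfied · (2,5)N 4/7 satisfied · (2,6)N 4/5 satisfied
Row 3: (3,1)S 5/5 satisfied · (3,2)S 8/8 satisfied · (3,3)S 8/8 satisfied · (3,4)S 6/7 satisfied · (3,5)S 3/6 satisfied · (3,6)N 2/3 satisfied
Row 4: (4,1)S 5/5 satisfied · (4,2)S 7/7 satisfied · (4,3)S 7/7 satisfied · (4,4)S 6/6 satisfied
Row 5: (5,1)S 5/5 satisfied · (5,2)S 7/7 satisfied · (5,4)S 6/6 satisfied · (5,5)S 6/6 satisfied · (5,6)S 3/3 satisfied
Row 6: (6,1)S 5/5 satisfied · (6,2)S 7/7 satisfied · (6,3)S 7/7 satisfied · (6,4)S 7/7 satisfied · (6,5)S 8/8 satisfied · (6,6)S 5/5 satisfied
Row 7: (7,1)S 3/3 satisfied · (7,2)S 5/5 satisfied · (7,3)S 5/5 satisfied · (7,4)S 5/5 satisfied · (7,5)S 5/5 satisfied · (7,6)S 3/3 satisfied
All meet the threshold, so the configuration is stable.

Yes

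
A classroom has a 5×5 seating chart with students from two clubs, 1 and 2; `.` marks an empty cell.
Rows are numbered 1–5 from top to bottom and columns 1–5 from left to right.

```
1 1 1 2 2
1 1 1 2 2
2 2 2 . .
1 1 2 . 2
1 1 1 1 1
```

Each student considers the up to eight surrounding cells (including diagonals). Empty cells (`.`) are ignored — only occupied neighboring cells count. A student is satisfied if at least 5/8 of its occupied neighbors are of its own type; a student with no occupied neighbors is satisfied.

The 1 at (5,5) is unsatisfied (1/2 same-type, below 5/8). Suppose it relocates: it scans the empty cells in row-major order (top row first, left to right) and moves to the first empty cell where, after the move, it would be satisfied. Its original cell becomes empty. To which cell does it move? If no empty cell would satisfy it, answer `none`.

Vacating (5,5). Empty cells in order:
  (3,4): 1/6 same-type → still unsatisfied.
  (3,5): 0/3 same-type → still unsatisfied.
  (4,4): 2/5 same-type → still unsatisfied.

none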